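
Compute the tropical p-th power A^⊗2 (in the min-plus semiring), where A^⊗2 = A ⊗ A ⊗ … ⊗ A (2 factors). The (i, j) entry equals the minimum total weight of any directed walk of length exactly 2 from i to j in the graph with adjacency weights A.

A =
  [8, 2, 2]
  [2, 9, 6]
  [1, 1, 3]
A^⊗2 =
  [3, 3, 5]
  [7, 4, 4]
  [3, 3, 3]

Each entry (A^⊗2)_ij equals the minimum over all length-2 walks i = v_0 → v_1 → … → v_2 = j of Σ_t A[v_t][v_{t+1}]. For example, for (i, j) = (0, 2) we minimise over 3 possible intermediate vertex sequences; the minimum is 5, attained along the walk 0 → 2 → 2.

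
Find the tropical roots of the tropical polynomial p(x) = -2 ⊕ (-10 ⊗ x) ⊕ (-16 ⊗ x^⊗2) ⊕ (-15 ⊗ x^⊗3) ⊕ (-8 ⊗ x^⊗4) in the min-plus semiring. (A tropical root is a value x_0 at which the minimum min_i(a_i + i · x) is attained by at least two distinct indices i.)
Roots: {-7, -1, 6, 8}

Each tropical root is a break point of the lower envelope of the lines y = a_i + i · x (there are 5 lines, with slopes 0, 1, ..., 4). Only the lines that attain the minimum somewhere contribute to roots; other lines are dominated. Here the surviving (envelope) indices are i = 4, i = 3, i = 2, i = 1, i = 0.
Intersections between consecutive envelope lines give the roots: for adjacent envelope indices i < j the intersection is x = (a_i − a_j) / (j − i). Reading off the sorted break points: {-7, -1, 6, 8}.
Verification: at each break x_0, at least two indices attain the minimum of min_i(a_i + i · x_0).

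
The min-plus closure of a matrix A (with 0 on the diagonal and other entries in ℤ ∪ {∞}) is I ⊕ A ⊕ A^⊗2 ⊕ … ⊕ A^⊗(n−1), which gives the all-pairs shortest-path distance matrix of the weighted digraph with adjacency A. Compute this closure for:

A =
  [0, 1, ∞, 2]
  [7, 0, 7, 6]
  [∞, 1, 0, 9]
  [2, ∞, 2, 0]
Closure =
  [0, 1, 4, 2]
  [7, 0, 7, 6]
  [8, 1, 0, 7]
  [2, 3, 2, 0]

This is the Floyd-Warshall all-pairs shortest-path computation. For each intermediate vertex k = 0, 1, …, 3, update dist[i][j] ← min(dist[i][j], dist[i][k] + dist[k][j]). The final matrix gives, for each (i, j), the minimum total weight of any directed path from i to j (possibly empty when i = j).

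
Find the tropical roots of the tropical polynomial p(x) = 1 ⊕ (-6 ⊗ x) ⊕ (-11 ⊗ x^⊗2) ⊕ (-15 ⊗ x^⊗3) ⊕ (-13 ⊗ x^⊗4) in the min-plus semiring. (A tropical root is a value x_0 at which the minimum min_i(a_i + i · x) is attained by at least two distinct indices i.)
Roots: {-2, 4, 5, 7}

Each tropical root is a break point of the lower envelope of the lines y = a_i + i · x (there are 5 lines, with slopes 0, 1, ..., 4). Only the lines that attain the minimum somewhere contribute to roots; other lines are dominated. Here the surviving (envelope) indices are i = 4, i = 3, i = 2, i = 1, i = 0.
Intersections between consecutive envelope lines give the roots: for adjacent envelope indices i < j the intersection is x = (a_i − a_j) / (j − i). Reading off the sorted break points: {-2, 4, 5, 7}.
Verification: at each break x_0, at least two indices attain the minimum of min_i(a_i + i · x_0).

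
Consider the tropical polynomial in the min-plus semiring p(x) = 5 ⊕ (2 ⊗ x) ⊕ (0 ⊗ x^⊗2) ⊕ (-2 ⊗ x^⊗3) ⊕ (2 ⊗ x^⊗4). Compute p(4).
p(4) = 5

A tropical monomial a ⊗ x^⊗i evaluates to a + i · x. Evaluating each term at x = 4:
  Term 0 contributes 5 + 0 · 4 = 5
  Term 1 contributes 2 + 1 · 4 = 6
  Term 2 contributes 0 + 2 · 4 = 8
  Term 3 contributes -2 + 3 · 4 = 10
  Term 4 contributes 2 + 4 · 4 = 18
p(4) = ⊕ of these = min[5, 6, 8, 10, 18] = 5.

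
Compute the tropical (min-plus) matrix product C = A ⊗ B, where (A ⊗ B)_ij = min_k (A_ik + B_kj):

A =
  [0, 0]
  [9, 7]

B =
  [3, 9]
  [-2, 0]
A ⊗ B =
  [-2, 0]
  [5, 7]

Apply the min-plus product entry-by-entry:
  C[0][0] = min over k of (A[0][0] + B[0][0] = 0 + 3 = 3, A[0][1] + B[1][0] = 0 + -2 = -2) = -2 (attained at k = 1)
  C[0][1] = min over k of (A[0][0] + B[0][1] = 0 + 9 = 9, A[0][1] + B[1][1] = 0 + 0 = 0) = 0 (attained at k = 1)
  C[1][0] = min over k of (A[1][0] + B[0][0] = 9 + 3 = 12, A[1][1] + B[1][0] = 7 + -2 = 5) = 5 (attained at k = 1)
  C[1][1] = min over k of (A[1][0] + B[0][1] = 9 + 9 = 18, A[1][1] + B[1][1] = 7 + 0 = 7) = 7 (attained at k = 1)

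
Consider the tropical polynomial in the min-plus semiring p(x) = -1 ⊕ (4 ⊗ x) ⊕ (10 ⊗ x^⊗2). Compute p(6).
p(6) = -1

A tropical monomial a ⊗ x^⊗i evaluates to a + i · x. Evaluating each term at x = 6:
  Term 0 contributes -1 + 0 · 6 = -1
  Term 1 contributes 4 + 1 · 6 = 10
  Term 2 contributes 10 + 2 · 6 = 22
p(6) = ⊕ of these = min[-1, 10, 22] = -1.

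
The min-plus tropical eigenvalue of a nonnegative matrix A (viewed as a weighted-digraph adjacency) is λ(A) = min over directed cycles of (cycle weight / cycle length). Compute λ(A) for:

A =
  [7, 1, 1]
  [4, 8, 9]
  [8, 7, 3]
λ(A) = 5/2

Enumerate directed cycles and compute their means (weight / length). Sample:
  cycle 0 → 0: weight = 7, length = 1, mean = 7/1 ≈ 7.000
  cycle 1 → 1: weight = 8, length = 1, mean = 8/1 ≈ 8.000
  cycle 2 → 2: weight = 3, length = 1, mean = 3/1 ≈ 3.000
  cycle 0 → 1 → 0: weight = 5, length = 2, mean = 5/2 ≈ 2.500
  cycle 0 → 2 → 0: weight = 9, length = 2, mean = 9/2 ≈ 4.500
  cycle 1 → 0 → 1: weight = 5, length = 2, mean = 5/2 ≈ 2.500
Minimum mean = 2.500, attained e.g. along the cycle 0 → 1 → 0 with weight 5 and length 2. So λ(A) = 5/2 = 5/2.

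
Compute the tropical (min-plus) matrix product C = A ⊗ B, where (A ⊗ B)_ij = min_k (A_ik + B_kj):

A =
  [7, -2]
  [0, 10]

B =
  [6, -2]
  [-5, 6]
A ⊗ B =
  [-7, 4]
  [5, -2]

Apply the min-plus product entry-by-entry:
  C[0][0] = min over k of (A[0][0] + B[0][0] = 7 + 6 = 13, A[0][1] + B[1][0] = -2 + -5 = -7) = -7 (attained at k = 1)
  C[0][1] = min over k of (A[0][0] + B[0][1] = 7 + -2 = 5, A[0][1] + B[1][1] = -2 + 6 = 4) = 4 (attained at k = 1)
  C[1][0] = min over k of (A[1][0] + B[0][0] = 0 + 6 = 6, A[1][1] + B[1][0] = 10 + -5 = 5) = 5 (attained at k = 1)
  C[1][1] = min over k of (A[1][0] + B[0][1] = 0 + -2 = -2, A[1][1] + B[1][1] = 10 + 6 = 16) = -2 (attained at k = 0)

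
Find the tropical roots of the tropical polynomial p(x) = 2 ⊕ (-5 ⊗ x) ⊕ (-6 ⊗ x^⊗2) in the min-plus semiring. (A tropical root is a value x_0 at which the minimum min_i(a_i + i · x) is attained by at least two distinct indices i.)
Roots: {1, 7}

Each tropical root is a break point of the lower envelope of the lines y = a_i + i · x (there are 3 lines, with slopes 0, 1, ..., 2). Only the lines that attain the minimum somewhere contribute to roots; other lines are dominated. Here the surviving (envelope) indices are i = 2, i = 1, i = 0.
Intersections between consecutive envelope lines give the roots: for adjacent envelope indices i < j the intersection is x = (a_i − a_j) / (j − i). Reading off the sorted break points: {1, 7}.
Verification: at each break x_0, at least two indices attain the minimum of min_i(a_i + i · x_0).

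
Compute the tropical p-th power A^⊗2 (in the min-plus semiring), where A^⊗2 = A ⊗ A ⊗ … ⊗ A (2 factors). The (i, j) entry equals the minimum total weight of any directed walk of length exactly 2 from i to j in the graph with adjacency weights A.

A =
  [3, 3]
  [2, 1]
A^⊗2 =
  [5, 4]
  [3, 2]

Each entry (A^⊗2)_ij equals the minimum over all length-2 walks i = v_0 → v_1 → … → v_2 = j of Σ_t A[v_t][v_{t+1}]. For example, for (i, j) = (0, 1) we minimise over 2 possible intermediate vertex sequences; the minimum is 4, attained along the walk 0 → 1 → 1.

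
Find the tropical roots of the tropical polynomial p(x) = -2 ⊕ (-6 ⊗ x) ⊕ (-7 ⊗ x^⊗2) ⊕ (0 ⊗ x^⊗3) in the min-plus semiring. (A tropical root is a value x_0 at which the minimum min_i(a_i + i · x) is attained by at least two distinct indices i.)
Roots: {-7, 1, 4}

Each tropical root is a break point of the lower envelope of the lines y = a_i + i · x (there are 4 lines, with slopes 0, 1, ..., 3). Only the lines that attain the minimum somewhere contribute to roots; other lines are dominated. Here the surviving (envelope) indices are i = 3, i = 2, i = 1, i = 0.
Intersections between consecutive envelope lines give the roots: for adjacent envelope indices i < j the intersection is x = (a_i − a_j) / (j − i). Reading off the sorted break points: {-7, 1, 4}.
Verification: at each break x_0, at least two indices attain the minimum of min_i(a_i + i · x_0).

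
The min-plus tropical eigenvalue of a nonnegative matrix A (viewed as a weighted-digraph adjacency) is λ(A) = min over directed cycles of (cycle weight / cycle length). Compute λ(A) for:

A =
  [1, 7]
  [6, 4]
λ(A) = 1

Enumerate directed cycles and compute their means (weight / length). Sample:
  cycle 0 → 0: weight = 1, length = 1, mean = 1/1 ≈ 1.000
  cycle 1 → 1: weight = 4, length = 1, mean = 4/1 ≈ 4.000
  cycle 0 → 1 → 0: weight = 13, length = 2, mean = 13/2 ≈ 6.500
  cycle 1 → 0 → 1: weight = 13, length = 2, mean = 13/2 ≈ 6.500
Minimum mean = 1.000, attained e.g. along the cycle 0 → 0 with weight 1 and length 1. So λ(A) = 1/1 = 1.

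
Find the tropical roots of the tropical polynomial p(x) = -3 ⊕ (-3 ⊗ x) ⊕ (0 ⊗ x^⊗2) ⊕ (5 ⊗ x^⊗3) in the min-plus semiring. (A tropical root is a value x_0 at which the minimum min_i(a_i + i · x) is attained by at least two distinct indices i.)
Roots: {-5, -3, 0}

Each tropical root is a break point of the lower envelope of the lines y = a_i + i · x (there are 4 lines, with slopes 0, 1, ..., 3). Only the lines that attain the minimum somewhere contribute to roots; other lines are dominated. Here the surviving (envelope) indices are i = 3, i = 2, i = 1, i = 0.
Intersections between consecutive envelope lines give the roots: for adjacent envelope indices i < j the intersection is x = (a_i − a_j) / (j − i). Reading off the sorted break points: {-5, -3, 0}.
Verification: at each break x_0, at least two indices attain the minimum of min_i(a_i + i · x_0).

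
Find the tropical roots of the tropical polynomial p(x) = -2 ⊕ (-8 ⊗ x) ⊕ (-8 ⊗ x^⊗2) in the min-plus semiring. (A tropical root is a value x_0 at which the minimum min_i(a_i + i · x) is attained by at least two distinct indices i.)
Roots: {0, 6}

Each tropical root is a break point of the lower envelope of the lines y = a_i + i · x (there are 3 lines, with slopes 0, 1, ..., 2). Only the lines that attain the minimum somewhere contribute to roots; other lines are dominated. Here the surviving (envelope) indices are i = 2, i = 1, i = 0.
Intersections between consecutive envelope lines give the roots: for adjacent envelope indices i < j the intersection is x = (a_i − a_j) / (j − i). Reading off the sorted break points: {0, 6}.
Verification: at each break x_0, at least two indices attain the minimum of min_i(a_i + i · x_0).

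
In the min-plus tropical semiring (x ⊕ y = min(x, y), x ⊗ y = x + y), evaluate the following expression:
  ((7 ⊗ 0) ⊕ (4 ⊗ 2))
((7 ⊗ 0) ⊕ (4 ⊗ 2)) = 6

Expand innermost to outermost. Recall ⊕ takes the minimum of its arguments and ⊗ takes their sum. Working out the expression ((7 ⊗ 0) ⊕ (4 ⊗ 2)) gives 6.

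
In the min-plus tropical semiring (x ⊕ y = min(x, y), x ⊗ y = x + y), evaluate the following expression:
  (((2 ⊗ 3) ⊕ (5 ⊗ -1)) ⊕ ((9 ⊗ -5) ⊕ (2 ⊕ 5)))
(((2 ⊗ 3) ⊕ (5 ⊗ -1)) ⊕ ((9 ⊗ -5) ⊕ (2 ⊕ 5))) = 2

Expand innermost to outermost. Recall ⊕ takes the minimum of its arguments and ⊗ takes their sum. Working out the expression (((2 ⊗ 3) ⊕ (5 ⊗ -1)) ⊕ ((9 ⊗ -5) ⊕ (2 ⊕ 5))) gives 2.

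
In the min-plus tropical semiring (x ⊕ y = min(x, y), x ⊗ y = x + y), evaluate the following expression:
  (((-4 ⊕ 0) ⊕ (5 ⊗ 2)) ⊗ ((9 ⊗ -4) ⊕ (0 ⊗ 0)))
(((-4 ⊕ 0) ⊕ (5 ⊗ 2)) ⊗ ((9 ⊗ -4) ⊕ (0 ⊗ 0))) = -4

Expand innermost to outermost. Recall ⊕ takes the minimum of its arguments and ⊗ takes their sum. Working out the expression (((-4 ⊕ 0) ⊕ (5 ⊗ 2)) ⊗ ((9 ⊗ -4) ⊕ (0 ⊗ 0))) gives -4.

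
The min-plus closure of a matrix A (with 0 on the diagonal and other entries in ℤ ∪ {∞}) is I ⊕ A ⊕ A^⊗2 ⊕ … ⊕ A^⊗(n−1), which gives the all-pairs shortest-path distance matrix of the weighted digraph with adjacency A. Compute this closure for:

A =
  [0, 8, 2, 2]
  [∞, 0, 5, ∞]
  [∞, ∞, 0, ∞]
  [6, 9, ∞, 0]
Closure =
  [0, 8, 2, 2]
  [∞, 0, 5, ∞]
  [∞, ∞, 0, ∞]
  [6, 9, 8, 0]

This is the Floyd-Warshall all-pairs shortest-path computation. For each intermediate vertex k = 0, 1, …, 3, update dist[i][j] ← min(dist[i][j], dist[i][k] + dist[k][j]). The final matrix gives, for each (i, j), the minimum total weight of any directed path from i to j (possibly empty when i = j).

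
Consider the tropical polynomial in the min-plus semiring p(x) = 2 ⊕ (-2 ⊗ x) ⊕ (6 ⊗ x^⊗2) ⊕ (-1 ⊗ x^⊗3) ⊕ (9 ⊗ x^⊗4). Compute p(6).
p(6) = 2

A tropical monomial a ⊗ x^⊗i evaluates to a + i · x. Evaluating each term at x = 6:
  Term 0 contributes 2 + 0 · 6 = 2
  Term 1 contributes -2 + 1 · 6 = 4
  Term 2 contributes 6 + 2 · 6 = 18
  Term 3 contributes -1 + 3 · 6 = 17
  Term 4 contributes 9 + 4 · 6 = 33
p(6) = ⊕ of these = min[2, 4, 18, 17, 33] = 2.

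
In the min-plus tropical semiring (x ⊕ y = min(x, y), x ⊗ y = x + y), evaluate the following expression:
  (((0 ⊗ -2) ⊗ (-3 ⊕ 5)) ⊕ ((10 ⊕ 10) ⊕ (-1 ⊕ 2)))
(((0 ⊗ -2) ⊗ (-3 ⊕ 5)) ⊕ ((10 ⊕ 10) ⊕ (-1 ⊕ 2))) = -5

Expand innermost to outermost. Recall ⊕ takes the minimum of its arguments and ⊗ takes their sum. Working out the expression (((0 ⊗ -2) ⊗ (-3 ⊕ 5)) ⊕ ((10 ⊕ 10) ⊕ (-1 ⊕ 2))) gives -5.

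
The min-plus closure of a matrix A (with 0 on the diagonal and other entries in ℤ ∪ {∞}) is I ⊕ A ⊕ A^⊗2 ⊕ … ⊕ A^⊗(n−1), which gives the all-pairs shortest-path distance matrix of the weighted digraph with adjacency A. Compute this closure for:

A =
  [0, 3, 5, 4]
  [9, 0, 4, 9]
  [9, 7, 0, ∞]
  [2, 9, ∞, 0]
Closure =
  [0, 3, 5, 4]
  [9, 0, 4, 9]
  [9, 7, 0, 13]
  [2, 5, 7, 0]

This is the Floyd-Warshall all-pairs shortest-path computation. For each intermediate vertex k = 0, 1, …, 3, update dist[i][j] ← min(dist[i][j], dist[i][k] + dist[k][j]). The final matrix gives, for each (i, j), the minimum total weight of any directed path from i to j (possibly empty when i = j).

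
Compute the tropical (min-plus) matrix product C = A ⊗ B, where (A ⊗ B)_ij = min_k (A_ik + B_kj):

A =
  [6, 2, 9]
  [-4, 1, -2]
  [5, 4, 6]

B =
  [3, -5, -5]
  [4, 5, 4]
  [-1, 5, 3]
A ⊗ B =
  [6, 1, 1]
  [-3, -9, -9]
  [5, 0, 0]

Apply the min-plus product entry-by-entry:
  C[0][0] = min over k of (A[0][0] + B[0][0] = 6 + 3 = 9, A[0][1] + B[1][0] = 2 + 4 = 6, A[0][2] + B[2][0] = 9 + -1 = 8) = 6 (attained at k = 1)
  C[0][1] = min over k of (A[0][0] + B[0][1] = 6 + -5 = 1, A[0][1] + B[1][1] = 2 + 5 = 7, A[0][2] + B[2][1] = 9 + 5 = 14) = 1 (attained at k = 0)
  C[0][2] = min over k of (A[0][0] + B[0][2] = 6 + -5 = 1, A[0][1] + B[1][2] = 2 + 4 = 6, A[0][2] + B[2][2] = 9 + 3 = 12) = 1 (attained at k = 0)
  C[1][0] = min over k of (A[1][0] + B[0][0] = -4 + 3 = -1, A[1][1] + B[1][0] = 1 + 4 = 5, A[1][2] + B[2][0] = -2 + -1 = -3) = -3 (attained at k = 2)
  C[1][1] = min over k of (A[1][0] + B[0][1] = -4 + -5 = -9, A[1][1] + B[1][1] = 1 + 5 = 6, A[1][2] + B[2][1] = -2 + 5 = 3) = -9 (attained at k = 0)
  C[1][2] = min over k of (A[1][0] + B[0][2] = -4 + -5 = -9, A[1][1] + B[1][2] = 1 + 4 = 5, A[1][2] + B[2][2] = -2 + 3 = 1) = -9 (attained at k = 0)
  C[2][0] = min over k of (A[2][0] + B[0][0] = 5 + 3 = 8, A[2][1] + B[1][0] = 4 + 4 = 8, A[2][2] + B[2][0] = 6 + -1 = 5) = 5 (attained at k = 2)
  C[2][1] = min over k of (A[2][0] + B[0][1] = 5 + -5 = 0, A[2][1] + B[1][1] = 4 + 5 = 9, A[2][2] + B[2][1] = 6 + 5 = 11) = 0 (attained at k = 0)
  C[2][2] = min over k of (A[2][0] + B[0][2] = 5 + -5 = 0, A[2][1] + B[1][2] = 4 + 4 = 8, A[2][2] + B[2][2] = 6 + 3 = 9) = 0 (attained at k = 0)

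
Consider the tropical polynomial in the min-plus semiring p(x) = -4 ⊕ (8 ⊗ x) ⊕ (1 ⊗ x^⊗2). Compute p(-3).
p(-3) = -5

A tropical monomial a ⊗ x^⊗i evaluates to a + i · x. Evaluating each term at x = -3:
  Term 0 contributes -4 + 0 · -3 = -4
  Term 1 contributes 8 + 1 · -3 = 5
  Term 2 contributes 1 + 2 · -3 = -5
p(-3) = ⊕ of these = min[-4, 5, -5] = -5.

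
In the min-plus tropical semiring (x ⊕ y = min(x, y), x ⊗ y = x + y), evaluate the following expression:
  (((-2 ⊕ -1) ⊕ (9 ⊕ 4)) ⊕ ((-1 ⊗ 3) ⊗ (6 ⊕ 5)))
(((-2 ⊕ -1) ⊕ (9 ⊕ 4)) ⊕ ((-1 ⊗ 3) ⊗ (6 ⊕ 5))) = -2

Expand innermost to outermost. Recall ⊕ takes the minimum of its arguments and ⊗ takes their sum. Working out the expression (((-2 ⊕ -1) ⊕ (9 ⊕ 4)) ⊕ ((-1 ⊗ 3) ⊗ (6 ⊕ 5))) gives -2.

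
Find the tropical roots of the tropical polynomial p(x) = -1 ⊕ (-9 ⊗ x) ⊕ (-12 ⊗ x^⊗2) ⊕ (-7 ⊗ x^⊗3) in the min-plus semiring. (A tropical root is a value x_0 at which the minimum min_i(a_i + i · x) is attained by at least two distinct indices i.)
Roots: {-5, 3, 8}

Each tropical root is a break point of the lower envelope of the lines y = a_i + i · x (there are 4 lines, with slopes 0, 1, ..., 3). Only the lines that attain the minimum somewhere contribute to roots; other lines are dominated. Here the surviving (envelope) indices are i = 3, i = 2, i = 1, i = 0.
Intersections between consecutive envelope lines give the roots: for adjacent envelope indices i < j the intersection is x = (a_i − a_j) / (j − i). Reading off the sorted break points: {-5, 3, 8}.
Verification: at each break x_0, at least two indices attain the minimum of min_i(a_i + i · x_0).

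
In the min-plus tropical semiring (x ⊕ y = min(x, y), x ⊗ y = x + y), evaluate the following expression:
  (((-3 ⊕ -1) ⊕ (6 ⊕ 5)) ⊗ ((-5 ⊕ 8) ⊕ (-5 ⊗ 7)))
(((-3 ⊕ -1) ⊕ (6 ⊕ 5)) ⊗ ((-5 ⊕ 8) ⊕ (-5 ⊗ 7))) = -8

Expand innermost to outermost. Recall ⊕ takes the minimum of its arguments and ⊗ takes their sum. Working out the expression (((-3 ⊕ -1) ⊕ (6 ⊕ 5)) ⊗ ((-5 ⊕ 8) ⊕ (-5 ⊗ 7))) gives -8.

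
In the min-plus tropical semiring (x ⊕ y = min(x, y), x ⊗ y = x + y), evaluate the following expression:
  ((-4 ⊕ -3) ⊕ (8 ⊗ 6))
((-4 ⊕ -3) ⊕ (8 ⊗ 6)) = -4

Expand innermost to outermost. Recall ⊕ takes the minimum of its arguments and ⊗ takes their sum. Working out the expression ((-4 ⊕ -3) ⊕ (8 ⊗ 6)) gives -4.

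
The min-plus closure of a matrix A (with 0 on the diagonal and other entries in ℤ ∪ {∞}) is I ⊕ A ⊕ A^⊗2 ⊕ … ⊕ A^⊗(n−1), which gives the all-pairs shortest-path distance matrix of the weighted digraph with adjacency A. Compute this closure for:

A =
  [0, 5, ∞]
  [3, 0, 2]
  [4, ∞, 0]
Closure =
  [0, 5, 7]
  [3, 0, 2]
  [4, 9, 0]

This is the Floyd-Warshall all-pairs shortest-path computation. For each intermediate vertex k = 0, 1, …, 2, update dist[i][j] ← min(dist[i][j], dist[i][k] + dist[k][j]). The final matrix gives, for each (i, j), the minimum total weight of any directed path from i to j (possibly empty when i = j).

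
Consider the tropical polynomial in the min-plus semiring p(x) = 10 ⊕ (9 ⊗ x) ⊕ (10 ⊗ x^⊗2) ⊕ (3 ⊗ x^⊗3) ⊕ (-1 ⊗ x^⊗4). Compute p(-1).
p(-1) = -5

A tropical monomial a ⊗ x^⊗i evaluates to a + i · x. Evaluating each term at x = -1:
  Term 0 contributes 10 + 0 · -1 = 10
  Term 1 contributes 9 + 1 · -1 = 8
  Term 2 contributes 10 + 2 · -1 = 8
  Term 3 contributes 3 + 3 · -1 = 0
  Term 4 contributes -1 + 4 · -1 = -5
p(-1) = ⊕ of these = min[10, 8, 8, 0, -5] = -5.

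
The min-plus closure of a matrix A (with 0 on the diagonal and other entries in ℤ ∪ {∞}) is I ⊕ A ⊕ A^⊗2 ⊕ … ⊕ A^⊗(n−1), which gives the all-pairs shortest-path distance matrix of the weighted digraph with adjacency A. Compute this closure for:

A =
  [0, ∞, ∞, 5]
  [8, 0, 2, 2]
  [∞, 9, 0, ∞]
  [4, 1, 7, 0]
Closure =
  [0, 6, 8, 5]
  [6, 0, 2, 2]
  [15, 9, 0, 11]
  [4, 1, 3, 0]

This is the Floyd-Warshall all-pairs shortest-path computation. For each intermediate vertex k = 0, 1, …, 3, update dist[i][j] ← min(dist[i][j], dist[i][k] + dist[k][j]). The final matrix gives, for each (i, j), the minimum total weight of any directed path from i to j (possibly empty when i = j).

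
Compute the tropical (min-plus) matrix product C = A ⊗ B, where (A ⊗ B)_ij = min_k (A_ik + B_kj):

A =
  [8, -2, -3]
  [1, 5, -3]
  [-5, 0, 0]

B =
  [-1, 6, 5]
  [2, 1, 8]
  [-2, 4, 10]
A ⊗ B =
  [-5, -1, 6]
  [-5, 1, 6]
  [-6, 1, 0]

Apply the min-plus product entry-by-entry:
  C[0][0] = min over k of (A[0][0] + B[0][0] = 8 + -1 = 7, A[0][1] + B[1][0] = -2 + 2 = 0, A[0][2] + B[2][0] = -3 + -2 = -5) = -5 (attained at k = 2)
  C[0][1] = min over k of (A[0][0] + B[0][1] = 8 + 6 = 14, A[0][1] + B[1][1] = -2 + 1 = -1, A[0][2] + B[2][1] = -3 + 4 = 1) = -1 (attained at k = 1)
  C[0][2] = min over k of (A[0][0] + B[0][2] = 8 + 5 = 13, A[0][1] + B[1][2] = -2 + 8 = 6, A[0][2] + B[2][2] = -3 + 10 = 7) = 6 (attained at k = 1)
  C[1][0] = min over k of (A[1][0] + B[0][0] = 1 + -1 = 0, A[1][1] + B[1][0] = 5 + 2 = 7, A[1][2] + B[2][0] = -3 + -2 = -5) = -5 (attained at k = 2)
  C[1][1] = min over k of (A[1][0] + B[0][1] = 1 + 6 = 7, A[1][1] + B[1][1] = 5 + 1 = 6, A[1][2] + B[2][1] = -3 + 4 = 1) = 1 (attained at k = 2)
  C[1][2] = min over k of (A[1][0] + B[0][2] = 1 + 5 = 6, A[1][1] + B[1][2] = 5 + 8 = 13, A[1][2] + B[2][2] = -3 + 10 = 7) = 6 (attained at k = 0)
  C[2][0] = min over k of (A[2][0] + B[0][0] = -5 + -1 = -6, A[2][1] + B[1][0] = 0 + 2 = 2, A[2][2] + B[2][0] = 0 + -2 = -2) = -6 (attained at k = 0)
  C[2][1] = min over k of (A[2][0] + B[0][1] = -5 + 6 = 1, A[2][1] + B[1][1] = 0 + 1 = 1, A[2][2] + B[2][1] = 0 + 4 = 4) = 1 (attained at k = 0)
  C[2][2] = min over k of (A[2][0] + B[0][2] = -5 + 5 = 0, A[2][1] + B[1][2] = 0 + 8 = 8, A[2][2] + B[2][2] = 0 + 10 = 10) = 0 (attained at k = 0)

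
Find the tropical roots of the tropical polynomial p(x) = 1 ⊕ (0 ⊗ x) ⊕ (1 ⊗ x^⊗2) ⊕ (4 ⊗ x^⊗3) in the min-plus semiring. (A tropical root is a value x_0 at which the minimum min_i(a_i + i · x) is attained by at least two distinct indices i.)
Roots: {-3, -1, 1}

Each tropical root is a break point of the lower envelope of the lines y = a_i + i · x (there are 4 lines, with slopes 0, 1, ..., 3). Only the lines that attain the minimum somewhere contribute to roots; other lines are dominated. Here the surviving (envelope) indices are i = 3, i = 2, i = 1, i = 0.
Intersections between consecutive envelope lines give the roots: for adjacent envelope indices i < j the intersection is x = (a_i − a_j) / (j − i). Reading off the sorted break points: {-3, -1, 1}.
Verification: at each break x_0, at least two indices attain the minimum of min_i(a_i + i · x_0).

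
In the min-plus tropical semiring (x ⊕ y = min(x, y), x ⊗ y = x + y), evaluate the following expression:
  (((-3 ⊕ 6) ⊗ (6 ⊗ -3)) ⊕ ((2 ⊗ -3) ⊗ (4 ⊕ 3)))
(((-3 ⊕ 6) ⊗ (6 ⊗ -3)) ⊕ ((2 ⊗ -3) ⊗ (4 ⊕ 3))) = 0

Expand innermost to outermost. Recall ⊕ takes the minimum of its arguments and ⊗ takes their sum. Working out the expression (((-3 ⊕ 6) ⊗ (6 ⊗ -3)) ⊕ ((2 ⊗ -3) ⊗ (4 ⊕ 3))) gives 0.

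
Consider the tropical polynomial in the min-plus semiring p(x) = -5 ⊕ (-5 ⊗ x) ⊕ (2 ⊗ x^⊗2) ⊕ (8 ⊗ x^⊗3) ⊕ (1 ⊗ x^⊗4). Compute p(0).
p(0) = -5

A tropical monomial a ⊗ x^⊗i evaluates to a + i · x. Evaluating each term at x = 0:
  Term 0 contributes -5 + 0 · 0 = -5
  Term 1 contributes -5 + 1 · 0 = -5
  Term 2 contributes 2 + 2 · 0 = 2
  Term 3 contributes 8 + 3 · 0 = 8
  Term 4 contributes 1 + 4 · 0 = 1
p(0) = ⊕ of these = min[-5, -5, 2, 8, 1] = -5.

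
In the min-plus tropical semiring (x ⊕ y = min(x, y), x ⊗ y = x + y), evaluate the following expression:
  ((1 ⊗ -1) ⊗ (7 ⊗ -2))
((1 ⊗ -1) ⊗ (7 ⊗ -2)) = 5

Expand innermost to outermost. Recall ⊕ takes the minimum of its arguments and ⊗ takes their sum. Working out the expression ((1 ⊗ -1) ⊗ (7 ⊗ -2)) gives 5.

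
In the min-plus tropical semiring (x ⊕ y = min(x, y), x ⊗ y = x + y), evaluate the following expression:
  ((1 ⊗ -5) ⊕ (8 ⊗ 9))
((1 ⊗ -5) ⊕ (8 ⊗ 9)) = -4

Expand innermost to outermost. Recall ⊕ takes the minimum of its arguments and ⊗ takes their sum. Working out the expression ((1 ⊗ -5) ⊕ (8 ⊗ 9)) gives -4.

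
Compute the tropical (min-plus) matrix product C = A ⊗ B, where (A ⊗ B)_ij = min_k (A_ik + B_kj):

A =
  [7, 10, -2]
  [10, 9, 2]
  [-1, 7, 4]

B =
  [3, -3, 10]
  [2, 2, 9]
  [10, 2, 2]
A ⊗ B =
  [8, 0, 0]
  [11, 4, 4]
  [2, -4, 6]

Apply the min-plus product entry-by-entry:
  C[0][0] = min over k of (A[0][0] + B[0][0] = 7 + 3 = 10, A[0][1] + B[1][0] = 10 + 2 = 12, A[0][2] + B[2][0] = -2 + 10 = 8) = 8 (attained at k = 2)
  C[0][1] = min over k of (A[0][0] + B[0][1] = 7 + -3 = 4, A[0][1] + B[1][1] = 10 + 2 = 12, A[0][2] + B[2][1] = -2 + 2 = 0) = 0 (attained at k = 2)
  C[0][2] = min over k of (A[0][0] + B[0][2] = 7 + 10 = 17, A[0][1] + B[1][2] = 10 + 9 = 19, A[0][2] + B[2][2] = -2 + 2 = 0) = 0 (attained at k = 2)
  C[1][0] = min over k of (A[1][0] + B[0][0] = 10 + 3 = 13, A[1][1] + B[1][0] = 9 + 2 = 11, A[1][2] + B[2][0] = 2 + 10 = 12) = 11 (attained at k = 1)
  C[1][1] = min over k of (A[1][0] + B[0][1] = 10 + -3 = 7, A[1][1] + B[1][1] = 9 + 2 = 11, A[1][2] + B[2][1] = 2 + 2 = 4) = 4 (attained at k = 2)
  C[1][2] = min over k of (A[1][0] + B[0][2] = 10 + 10 = 20, A[1][1] + B[1][2] = 9 + 9 = 18, A[1][2] + B[2][2] = 2 + 2 = 4) = 4 (attained at k = 2)
  C[2][0] = min over k of (A[2][0] + B[0][0] = -1 + 3 = 2, A[2][1] + B[1][0] = 7 + 2 = 9, A[2][2] + B[2][0] = 4 + 10 = 14) = 2 (attained at k = 0)
  C[2][1] = min over k of (A[2][0] + B[0][1] = -1 + -3 = -4, A[2][1] + B[1][1] = 7 + 2 = 9, A[2][2] + B[2][1] = 4 + 2 = 6) = -4 (attained at k = 0)
  C[2][2] = min over k of (A[2][0] + B[0][2] = -1 + 10 = 9, A[2][1] + B[1][2] = 7 + 9 = 16, A[2][2] + B[2][2] = 4 + 2 = 6) = 6 (attained at k = 2)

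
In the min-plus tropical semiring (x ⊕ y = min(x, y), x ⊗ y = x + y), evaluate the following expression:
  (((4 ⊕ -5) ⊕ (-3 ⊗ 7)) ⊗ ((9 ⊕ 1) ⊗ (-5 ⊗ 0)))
(((4 ⊕ -5) ⊕ (-3 ⊗ 7)) ⊗ ((9 ⊕ 1) ⊗ (-5 ⊗ 0))) = -9

Expand innermost to outermost. Recall ⊕ takes the minimum of its arguments and ⊗ takes their sum. Working out the expression (((4 ⊕ -5) ⊕ (-3 ⊗ 7)) ⊗ ((9 ⊕ 1) ⊗ (-5 ⊗ 0))) gives -9.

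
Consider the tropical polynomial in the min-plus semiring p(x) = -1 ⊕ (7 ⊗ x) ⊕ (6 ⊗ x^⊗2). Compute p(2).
p(2) = -1

A tropical monomial a ⊗ x^⊗i evaluates to a + i · x. Evaluating each term at x = 2:
  Term 0 contributes -1 + 0 · 2 = -1
  Term 1 contributes 7 + 1 · 2 = 9
  Term 2 contributes 6 + 2 · 2 = 10
p(2) = ⊕ of these = min[-1, 9, 10] = -1.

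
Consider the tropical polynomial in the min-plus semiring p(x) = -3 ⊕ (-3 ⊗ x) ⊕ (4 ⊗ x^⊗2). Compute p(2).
p(2) = -3

A tropical monomial a ⊗ x^⊗i evaluates to a + i · x. Evaluating each term at x = 2:
  Term 0 contributes -3 + 0 · 2 = -3
  Term 1 contributes -3 + 1 · 2 = -1
  Term 2 contributes 4 + 2 · 2 = 8
p(2) = ⊕ of these = min[-3, -1, 8] = -3.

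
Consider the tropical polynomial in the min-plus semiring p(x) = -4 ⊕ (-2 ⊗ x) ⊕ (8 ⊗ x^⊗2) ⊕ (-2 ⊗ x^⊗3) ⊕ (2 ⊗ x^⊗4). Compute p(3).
p(3) = -4

A tropical monomial a ⊗ x^⊗i evaluates to a + i · x. Evaluating each term at x = 3:
  Term 0 contributes -4 + 0 · 3 = -4
  Term 1 contributes -2 + 1 · 3 = 1
  Term 2 contributes 8 + 2 · 3 = 14
  Term 3 contributes -2 + 3 · 3 = 7
  Term 4 contributes 2 + 4 · 3 = 14
p(3) = ⊕ of these = min[-4, 1, 14, 7, 14] = -4.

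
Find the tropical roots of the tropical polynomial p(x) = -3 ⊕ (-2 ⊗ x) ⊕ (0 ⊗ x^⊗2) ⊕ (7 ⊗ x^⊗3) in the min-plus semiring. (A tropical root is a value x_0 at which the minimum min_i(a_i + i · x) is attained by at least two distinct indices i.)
Roots: {-7, -2, -1}

Each tropical root is a break point of the lower envelope of the lines y = a_i + i · x (there are 4 lines, with slopes 0, 1, ..., 3). Only the lines that attain the minimum somewhere contribute to roots; other lines are dominated. Here the surviving (envelope) indices are i = 3, i = 2, i = 1, i = 0.
Intersections between consecutive envelope lines give the roots: for adjacent envelope indices i < j the intersection is x = (a_i − a_j) / (j − i). Reading off the sorted break points: {-7, -2, -1}.
Verification: at each break x_0, at least two indices attain the minimum of min_i(a_i + i · x_0).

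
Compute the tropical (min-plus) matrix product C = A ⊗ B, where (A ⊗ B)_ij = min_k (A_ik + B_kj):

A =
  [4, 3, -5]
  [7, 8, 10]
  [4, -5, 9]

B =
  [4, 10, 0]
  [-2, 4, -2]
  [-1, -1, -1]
A ⊗ B =
  [-6, -6, -6]
  [6, 9, 6]
  [-7, -1, -7]

Apply the min-plus product entry-by-entry:
  C[0][0] = min over k of (A[0][0] + B[0][0] = 4 + 4 = 8, A[0][1] + B[1][0] = 3 + -2 = 1, A[0][2] + B[2][0] = -5 + -1 = -6) = -6 (attained at k = 2)
  C[0][1] = min over k of (A[0][0] + B[0][1] = 4 + 10 = 14, A[0][1] + B[1][1] = 3 + 4 = 7, A[0][2] + B[2][1] = -5 + -1 = -6) = -6 (attained at k = 2)
  C[0][2] = min over k of (A[0][0] + B[0][2] = 4 + 0 = 4, A[0][1] + B[1][2] = 3 + -2 = 1, A[0][2] + B[2][2] = -5 + -1 = -6) = -6 (attained at k = 2)
  C[1][0] = min over k of (A[1][0] + B[0][0] = 7 + 4 = 11, A[1][1] + B[1][0] = 8 + -2 = 6, A[1][2] + B[2][0] = 10 + -1 = 9) = 6 (attained at k = 1)
  C[1][1] = min over k of (A[1][0] + B[0][1] = 7 + 10 = 17, A[1][1] + B[1][1] = 8 + 4 = 12, A[1][2] + B[2][1] = 10 + -1 = 9) = 9 (attained at k = 2)
  C[1][2] = min over k of (A[1][0] + B[0][2] = 7 + 0 = 7, A[1][1] + B[1][2] = 8 + -2 = 6, A[1][2] + B[2][2] = 10 + -1 = 9) = 6 (attained at k = 1)
  C[2][0] = min over k of (A[2][0] + B[0][0] = 4 + 4 = 8, A[2][1] + B[1][0] = -5 + -2 = -7, A[2][2] + B[2][0] = 9 + -1 = 8) = -7 (attained at k = 1)
  C[2][1] = min over k of (A[2][0] + B[0][1] = 4 + 10 = 14, A[2][1] + B[1][1] = -5 + 4 = -1, A[2][2] + B[2][1] = 9 + -1 = 8) = -1 (attained at k = 1)
  C[2][2] = min over k of (A[2][0] + B[0][2] = 4 + 0 = 4, A[2][1] + B[1][2] = -5 + -2 = -7, A[2][2] + B[2][2] = 9 + -1 = 8) = -7 (attained at k = 1)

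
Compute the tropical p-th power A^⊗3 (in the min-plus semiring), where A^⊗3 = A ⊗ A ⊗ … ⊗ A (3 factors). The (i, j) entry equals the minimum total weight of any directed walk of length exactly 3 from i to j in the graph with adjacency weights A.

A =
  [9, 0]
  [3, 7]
A^⊗3 =
  [10, 3]
  [6, 10]

Each entry (A^⊗3)_ij equals the minimum over all length-3 walks i = v_0 → v_1 → … → v_3 = j of Σ_t A[v_t][v_{t+1}]. For example, for (i, j) = (0, 1) we minimise over 4 possible intermediate vertex sequences; the minimum is 3, attained along the walk 0 → 1 → 0 → 1.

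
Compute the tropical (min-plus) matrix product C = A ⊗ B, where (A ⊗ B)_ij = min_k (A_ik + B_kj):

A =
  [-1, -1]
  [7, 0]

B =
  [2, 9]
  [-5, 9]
A ⊗ B =
  [-6, 8]
  [-5, 9]

Apply the min-plus product entry-by-entry:
  C[0][0] = min over k of (A[0][0] + B[0][0] = -1 + 2 = 1, A[0][1] + B[1][0] = -1 + -5 = -6) = -6 (attained at k = 1)
  C[0][1] = min over k of (A[0][0] + B[0][1] = -1 + 9 = 8, A[0][1] + B[1][1] = -1 + 9 = 8) = 8 (attained at k = 0)
  C[1][0] = min over k of (A[1][0] + B[0][0] = 7 + 2 = 9, A[1][1] + B[1][0] = 0 + -5 = -5) = -5 (attained at k = 1)
  C[1][1] = min over k of (A[1][0] + B[0][1] = 7 + 9 = 16, A[1][1] + B[1][1] = 0 + 9 = 9) = 9 (attained at k = 1)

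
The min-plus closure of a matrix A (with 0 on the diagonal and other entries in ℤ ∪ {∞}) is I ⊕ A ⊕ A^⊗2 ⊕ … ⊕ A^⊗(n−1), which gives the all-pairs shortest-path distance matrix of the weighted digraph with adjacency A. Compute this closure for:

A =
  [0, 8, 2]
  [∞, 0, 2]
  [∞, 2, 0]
Closure =
  [0, 4, 2]
  [∞, 0, 2]
  [∞, 2, 0]

This is the Floyd-Warshall all-pairs shortest-path computation. For each intermediate vertex k = 0, 1, …, 2, update dist[i][j] ← min(dist[i][j], dist[i][k] + dist[k][j]). The final matrix gives, for each (i, j), the minimum total weight of any directed path from i to j (possibly empty when i = j).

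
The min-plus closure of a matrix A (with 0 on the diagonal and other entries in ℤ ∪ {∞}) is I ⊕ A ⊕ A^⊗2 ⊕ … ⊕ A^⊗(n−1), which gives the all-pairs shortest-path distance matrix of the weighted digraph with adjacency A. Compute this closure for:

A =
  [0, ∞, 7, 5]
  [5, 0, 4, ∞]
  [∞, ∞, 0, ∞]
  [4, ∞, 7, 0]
Closure =
  [0, ∞, 7, 5]
  [5, 0, 4, 10]
  [∞, ∞, 0, ∞]
  [4, ∞, 7, 0]

This is the Floyd-Warshall all-pairs shortest-path computation. For each intermediate vertex k = 0, 1, …, 3, update dist[i][j] ← min(dist[i][j], dist[i][k] + dist[k][j]). The final matrix gives, for each (i, j), the minimum total weight of any directed path from i to j (possibly empty when i = j).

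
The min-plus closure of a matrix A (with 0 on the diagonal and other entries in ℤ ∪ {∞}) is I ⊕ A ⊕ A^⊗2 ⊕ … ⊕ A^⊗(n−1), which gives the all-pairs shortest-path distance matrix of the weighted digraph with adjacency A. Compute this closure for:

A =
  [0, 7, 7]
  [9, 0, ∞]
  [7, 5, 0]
Closure =
  [0, 7, 7]
  [9, 0, 16]
  [7, 5, 0]

This is the Floyd-Warshall all-pairs shortest-path computation. For each intermediate vertex k = 0, 1, …, 2, update dist[i][j] ← min(dist[i][j], dist[i][k] + dist[k][j]). The final matrix gives, for each (i, j), the minimum total weight of any directed path from i to j (possibly empty when i = j).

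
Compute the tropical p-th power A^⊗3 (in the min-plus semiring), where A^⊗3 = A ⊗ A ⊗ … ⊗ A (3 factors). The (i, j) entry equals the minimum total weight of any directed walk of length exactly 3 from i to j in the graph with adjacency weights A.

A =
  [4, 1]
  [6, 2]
A^⊗3 =
  [9, 5]
  [10, 6]

Each entry (A^⊗3)_ij equals the minimum over all length-3 walks i = v_0 → v_1 → … → v_3 = j of Σ_t A[v_t][v_{t+1}]. For example, for (i, j) = (0, 1) we minimise over 4 possible intermediate vertex sequences; the minimum is 5, attained along the walk 0 → 1 → 1 → 1.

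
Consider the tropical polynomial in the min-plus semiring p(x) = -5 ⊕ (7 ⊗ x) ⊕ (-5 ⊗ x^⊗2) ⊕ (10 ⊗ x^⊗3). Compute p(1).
p(1) = -5

A tropical monomial a ⊗ x^⊗i evaluates to a + i · x. Evaluating each term at x = 1:
  Term 0 contributes -5 + 0 · 1 = -5
  Term 1 contributes 7 + 1 · 1 = 8
  Term 2 contributes -5 + 2 · 1 = -3
  Term 3 contributes 10 + 3 · 1 = 13
p(1) = ⊕ of these = min[-5, 8, -3, 13] = -5.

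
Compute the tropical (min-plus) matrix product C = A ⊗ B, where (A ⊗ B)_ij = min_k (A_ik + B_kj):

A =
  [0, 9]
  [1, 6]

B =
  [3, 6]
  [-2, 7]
A ⊗ B =
  [3, 6]
  [4, 7]

Apply the min-plus product entry-by-entry:
  C[0][0] = min over k of (A[0][0] + B[0][0] = 0 + 3 = 3, A[0][1] + B[1][0] = 9 + -2 = 7) = 3 (attained at k = 0)
  C[0][1] = min over k of (A[0][0] + B[0][1] = 0 + 6 = 6, A[0][1] + B[1][1] = 9 + 7 = 16) = 6 (attained at k = 0)
  C[1][0] = min over k of (A[1][0] + B[0][0] = 1 + 3 = 4, A[1][1] + B[1][0] = 6 + -2 = 4) = 4 (attained at k = 0)
  C[1][1] = min over k of (A[1][0] + B[0][1] = 1 + 6 = 7, A[1][1] + B[1][1] = 6 + 7 = 13) = 7 (attained at k = 0)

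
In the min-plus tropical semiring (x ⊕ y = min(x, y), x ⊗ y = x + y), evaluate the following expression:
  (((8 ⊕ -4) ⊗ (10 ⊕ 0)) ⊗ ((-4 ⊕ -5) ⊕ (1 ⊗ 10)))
(((8 ⊕ -4) ⊗ (10 ⊕ 0)) ⊗ ((-4 ⊕ -5) ⊕ (1 ⊗ 10))) = -9

Expand innermost to outermost. Recall ⊕ takes the minimum of its arguments and ⊗ takes their sum. Working out the expression (((8 ⊕ -4) ⊗ (10 ⊕ 0)) ⊗ ((-4 ⊕ -5) ⊕ (1 ⊗ 10))) gives -9.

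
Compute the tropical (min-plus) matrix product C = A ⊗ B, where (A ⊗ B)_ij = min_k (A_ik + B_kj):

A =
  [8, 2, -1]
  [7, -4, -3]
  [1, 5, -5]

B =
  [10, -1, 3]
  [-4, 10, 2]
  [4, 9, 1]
A ⊗ B =
  [-2, 7, 0]
  [-8, 6, -2]
  [-1, 0, -4]

Apply the min-plus product entry-by-entry:
  C[0][0] = min over k of (A[0][0] + B[0][0] = 8 + 10 = 18, A[0][1] + B[1][0] = 2 + -4 = -2, A[0][2] + B[2][0] = -1 + 4 = 3) = -2 (attained at k = 1)
  C[0][1] = min over k of (A[0][0] + B[0][1] = 8 + -1 = 7, A[0][1] + B[1][1] = 2 + 10 = 12, A[0][2] + B[2][1] = -1 + 9 = 8) = 7 (attained at k = 0)
  C[0][2] = min over k of (A[0][0] + B[0][2] = 8 + 3 = 11, A[0][1] + B[1][2] = 2 + 2 = 4, A[0][2] + B[2][2] = -1 + 1 = 0) = 0 (attained at k = 2)
  C[1][0] = min over k of (A[1][0] + B[0][0] = 7 + 10 = 17, A[1][1] + B[1][0] = -4 + -4 = -8, A[1][2] + B[2][0] = -3 + 4 = 1) = -8 (attained at k = 1)
  C[1][1] = min over k of (A[1][0] + B[0][1] = 7 + -1 = 6, A[1][1] + B[1][1] = -4 + 10 = 6, A[1][2] + B[2][1] = -3 + 9 = 6) = 6 (attained at k = 0)
  C[1][2] = min over k of (A[1][0] + B[0][2] = 7 + 3 = 10, A[1][1] + B[1][2] = -4 + 2 = -2, A[1][2] + B[2][2] = -3 + 1 = -2) = -2 (attained at k = 1)
  C[2][0] = min over k of (A[2][0] + B[0][0] = 1 + 10 = 11, A[2][1] + B[1][0] = 5 + -4 = 1, A[2][2] + B[2][0] = -5 + 4 = -1) = -1 (attained at k = 2)
  C[2][1] = min over k of (A[2][0] + B[0][1] = 1 + -1 = 0, A[2][1] + B[1][1] = 5 + 10 = 15, A[2][2] + B[2][1] = -5 + 9 = 4) = 0 (attained at k = 0)
  C[2][2] = min over k of (A[2][0] + B[0][2] = 1 + 3 = 4, A[2][1] + B[1][2] = 5 + 2 = 7, A[2][2] + B[2][2] = -5 + 1 = -4) = -4 (attained at k = 2)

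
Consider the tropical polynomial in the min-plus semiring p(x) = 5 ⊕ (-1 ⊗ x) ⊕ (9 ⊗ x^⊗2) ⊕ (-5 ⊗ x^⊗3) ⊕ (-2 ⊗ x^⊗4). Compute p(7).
p(7) = 5

A tropical monomial a ⊗ x^⊗i evaluates to a + i · x. Evaluating each term at x = 7:
  Term 0 contributes 5 + 0 · 7 = 5
  Term 1 contributes -1 + 1 · 7 = 6
  Term 2 contributes 9 + 2 · 7 = 23
  Term 3 contributes -5 + 3 · 7 = 16
  Term 4 contributes -2 + 4 · 7 = 26
p(7) = ⊕ of these = min[5, 6, 23, 16, 26] = 5.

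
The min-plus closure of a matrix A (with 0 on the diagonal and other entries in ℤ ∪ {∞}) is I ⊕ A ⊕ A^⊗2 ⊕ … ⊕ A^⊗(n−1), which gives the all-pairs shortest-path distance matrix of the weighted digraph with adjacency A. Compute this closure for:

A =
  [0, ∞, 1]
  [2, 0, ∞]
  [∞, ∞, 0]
Closure =
  [0, ∞, 1]
  [2, 0, 3]
  [∞, ∞, 0]

This is the Floyd-Warshall all-pairs shortest-path computation. For each intermediate vertex k = 0, 1, …, 2, update dist[i][j] ← min(dist[i][j], dist[i][k] + dist[k][j]). The final matrix gives, for each (i, j), the minimum total weight of any directed path from i to j (possibly empty when i = j).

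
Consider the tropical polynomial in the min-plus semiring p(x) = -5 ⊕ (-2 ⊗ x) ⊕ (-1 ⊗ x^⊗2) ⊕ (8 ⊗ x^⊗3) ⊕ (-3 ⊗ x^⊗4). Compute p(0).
p(0) = -5

A tropical monomial a ⊗ x^⊗i evaluates to a + i · x. Evaluating each term at x = 0:
  Term 0 contributes -5 + 0 · 0 = -5
  Term 1 contributes -2 + 1 · 0 = -2
  Term 2 contributes -1 + 2 · 0 = -1
  Term 3 contributes 8 + 3 · 0 = 8
  Term 4 contributes -3 + 4 · 0 = -3
p(0) = ⊕ of these = min[-5, -2, -1, 8, -3] = -5.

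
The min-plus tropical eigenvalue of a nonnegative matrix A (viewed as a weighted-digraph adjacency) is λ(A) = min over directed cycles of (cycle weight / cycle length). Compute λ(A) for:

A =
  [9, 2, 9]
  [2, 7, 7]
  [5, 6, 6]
λ(A) = 2

Enumerate directed cycles and compute their means (weight / length). Sample:
  cycle 0 → 0: weight = 9, length = 1, mean = 9/1 ≈ 9.000
  cycle 1 → 1: weight = 7, length = 1, mean = 7/1 ≈ 7.000
  cycle 2 → 2: weight = 6, length = 1, mean = 6/1 ≈ 6.000
  cycle 0 → 1 → 0: weight = 4, length = 2, mean = 4/2 ≈ 2.000
  cycle 0 → 2 → 0: weight = 14, length = 2, mean = 14/2 ≈ 7.000
  cycle 1 → 0 → 1: weight = 4, length = 2, mean = 4/2 ≈ 2.000
Minimum mean = 2.000, attained e.g. along the cycle 0 → 1 → 0 with weight 4 and length 2. So λ(A) = 4/2 = 2.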